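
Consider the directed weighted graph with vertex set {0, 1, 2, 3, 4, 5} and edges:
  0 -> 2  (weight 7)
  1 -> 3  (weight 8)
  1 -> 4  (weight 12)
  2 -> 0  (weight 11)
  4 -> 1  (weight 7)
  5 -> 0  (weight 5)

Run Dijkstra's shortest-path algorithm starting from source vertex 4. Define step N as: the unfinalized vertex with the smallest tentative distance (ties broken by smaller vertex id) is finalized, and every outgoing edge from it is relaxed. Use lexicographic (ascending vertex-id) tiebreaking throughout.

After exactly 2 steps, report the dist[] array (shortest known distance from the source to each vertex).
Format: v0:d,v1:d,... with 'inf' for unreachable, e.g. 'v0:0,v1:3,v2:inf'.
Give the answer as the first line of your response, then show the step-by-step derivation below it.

v0:inf,v1:7,v2:inf,v3:15,v4:0,v5:inf

step 1: dist = v0:inf,v1:7,v2:inf,v3:inf,v4:0,v5:inf
step 2: dist = v0:inf,v1:7,v2:inf,v3:15,v4:0,v5:inf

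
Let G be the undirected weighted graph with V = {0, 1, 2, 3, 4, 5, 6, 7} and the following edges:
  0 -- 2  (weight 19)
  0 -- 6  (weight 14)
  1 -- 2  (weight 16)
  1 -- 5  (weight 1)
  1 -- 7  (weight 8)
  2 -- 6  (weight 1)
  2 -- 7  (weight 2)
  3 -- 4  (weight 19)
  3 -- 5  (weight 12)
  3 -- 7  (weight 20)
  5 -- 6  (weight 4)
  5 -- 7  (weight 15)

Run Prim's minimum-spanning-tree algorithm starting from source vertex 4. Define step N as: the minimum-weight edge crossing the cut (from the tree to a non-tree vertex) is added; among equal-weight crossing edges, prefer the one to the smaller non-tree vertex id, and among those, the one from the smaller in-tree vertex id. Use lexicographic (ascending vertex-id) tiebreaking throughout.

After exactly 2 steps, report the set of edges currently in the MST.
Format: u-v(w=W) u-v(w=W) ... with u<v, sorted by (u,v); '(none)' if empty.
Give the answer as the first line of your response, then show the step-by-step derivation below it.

3-4(w=19) 3-5(w=12)

step 1: add edge 3-4 (w=19); MST = {3-4(w=19)}
step 2: add edge 3-5 (w=12); MST = {3-4(w=19) 3-5(w=12)}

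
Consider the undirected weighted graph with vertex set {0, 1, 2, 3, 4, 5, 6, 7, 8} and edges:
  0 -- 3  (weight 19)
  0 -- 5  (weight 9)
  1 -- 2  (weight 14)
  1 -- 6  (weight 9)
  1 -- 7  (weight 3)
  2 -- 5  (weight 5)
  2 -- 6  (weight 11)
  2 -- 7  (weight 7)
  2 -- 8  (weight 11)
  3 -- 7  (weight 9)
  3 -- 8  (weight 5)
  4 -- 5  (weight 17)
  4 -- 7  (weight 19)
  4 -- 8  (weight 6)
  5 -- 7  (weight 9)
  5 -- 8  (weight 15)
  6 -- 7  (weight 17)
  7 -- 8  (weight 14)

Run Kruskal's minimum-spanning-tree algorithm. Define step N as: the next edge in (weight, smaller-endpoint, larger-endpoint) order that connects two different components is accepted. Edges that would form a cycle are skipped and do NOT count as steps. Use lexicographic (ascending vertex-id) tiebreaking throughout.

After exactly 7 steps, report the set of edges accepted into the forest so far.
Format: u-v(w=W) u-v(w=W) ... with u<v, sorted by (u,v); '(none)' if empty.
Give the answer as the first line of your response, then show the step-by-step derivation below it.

0-5(w=9) 1-6(w=9) 1-7(w=3) 2-5(w=5) 2-7(w=7) 3-8(w=5) 4-8(w=6)

step 1: add edge 1-7 (w=3); MST = {1-7(w=3)}
step 2: add edge 2-5 (w=5); MST = {1-7(w=3) 2-5(w=5)}
step 3: add edge 3-8 (w=5); MST = {1-7(w=3) 2-5(w=5) 3-8(w=5)}
step 4: add edge 4-8 (w=6); MST = {1-7(w=3) 2-5(w=5) 3-8(w=5) 4-8(w=6)}
step 5: add edge 2-7 (w=7); MST = {1-7(w=3) 2-5(w=5) 2-7(w=7) 3-8(w=5) 4-8(w=6)}
step 6: add edge 0-5 (w=9); MST = {0-5(w=9) 1-7(w=3) 2-5(w=5) 2-7(w=7) 3-8(w=5) 4-8(w=6)}
step 7: add edge 1-6 (w=9); MST = {0-5(w=9) 1-6(w=9) 1-7(w=3) 2-5(w=5) 2-7(w=7) 3-8(w=5) 4-8(w=6)}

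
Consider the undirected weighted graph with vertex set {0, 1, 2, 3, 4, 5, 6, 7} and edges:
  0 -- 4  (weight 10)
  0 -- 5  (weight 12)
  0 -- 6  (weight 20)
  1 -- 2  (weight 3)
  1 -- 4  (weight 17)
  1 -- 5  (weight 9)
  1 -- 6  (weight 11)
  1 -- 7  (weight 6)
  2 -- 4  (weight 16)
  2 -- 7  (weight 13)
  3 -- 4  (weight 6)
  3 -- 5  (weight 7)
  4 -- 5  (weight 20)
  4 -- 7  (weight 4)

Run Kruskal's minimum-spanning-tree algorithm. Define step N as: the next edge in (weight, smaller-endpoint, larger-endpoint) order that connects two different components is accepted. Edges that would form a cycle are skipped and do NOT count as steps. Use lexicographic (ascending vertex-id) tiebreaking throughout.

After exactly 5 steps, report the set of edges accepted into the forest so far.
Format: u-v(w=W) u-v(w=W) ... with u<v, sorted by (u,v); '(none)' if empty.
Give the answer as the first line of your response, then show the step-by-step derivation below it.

1-2(w=3) 1-7(w=6) 3-4(w=6) 3-5(w=7) 4-7(w=4)

step 1: add edge 1-2 (w=3); MST = {1-2(w=3)}
step 2: add edge 4-7 (w=4); MST = {1-2(w=3) 4-7(w=4)}
step 3: add edge 1-7 (w=6); MST = {1-2(w=3) 1-7(w=6) 4-7(w=4)}
step 4: add edge 3-4 (w=6); MST = {1-2(w=3) 1-7(w=6) 3-4(w=6) 4-7(w=4)}
step 5: add edge 3-5 (w=7); MST = {1-2(w=3) 1-7(w=6) 3-4(w=6) 3-5(w=7) 4-7(w=4)}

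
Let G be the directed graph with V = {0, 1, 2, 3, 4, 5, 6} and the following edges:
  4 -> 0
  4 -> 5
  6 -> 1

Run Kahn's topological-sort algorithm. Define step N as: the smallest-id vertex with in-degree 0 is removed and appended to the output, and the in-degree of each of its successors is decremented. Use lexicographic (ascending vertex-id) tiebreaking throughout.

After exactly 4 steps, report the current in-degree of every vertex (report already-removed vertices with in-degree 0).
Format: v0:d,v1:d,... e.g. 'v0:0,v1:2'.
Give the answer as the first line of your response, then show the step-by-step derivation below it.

v0:0,v1:1,v2:0,v3:0,v4:0,v5:0,v6:0

step 1: output 2; order=[2]; indeg=(1,1,0,0,0,1,0)
step 2: output 3; order=[2,3]; indeg=(1,1,0,0,0,1,0)
step 3: output 4; order=[2,3,4]; indeg=(0,1,0,0,0,0,0)
step 4: output 0; order=[2,3,4,0]; indeg=(0,1,0,0,0,0,0)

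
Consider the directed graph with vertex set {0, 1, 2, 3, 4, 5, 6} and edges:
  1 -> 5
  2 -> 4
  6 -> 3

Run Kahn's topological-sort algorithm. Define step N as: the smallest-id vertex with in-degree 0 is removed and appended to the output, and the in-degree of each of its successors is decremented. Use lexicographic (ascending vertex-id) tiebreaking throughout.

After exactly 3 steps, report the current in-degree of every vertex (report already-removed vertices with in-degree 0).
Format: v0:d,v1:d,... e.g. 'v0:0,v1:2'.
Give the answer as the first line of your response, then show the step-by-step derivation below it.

v0:0,v1:0,v2:0,v3:1,v4:0,v5:0,v6:0

step 1: output 0; order=[0]; indeg=(0,0,0,1,1,1,0)
step 2: output 1; order=[0,1]; indeg=(0,0,0,1,1,0,0)
step 3: output 2; order=[0,1,2]; indeg=(0,0,0,1,0,0,0)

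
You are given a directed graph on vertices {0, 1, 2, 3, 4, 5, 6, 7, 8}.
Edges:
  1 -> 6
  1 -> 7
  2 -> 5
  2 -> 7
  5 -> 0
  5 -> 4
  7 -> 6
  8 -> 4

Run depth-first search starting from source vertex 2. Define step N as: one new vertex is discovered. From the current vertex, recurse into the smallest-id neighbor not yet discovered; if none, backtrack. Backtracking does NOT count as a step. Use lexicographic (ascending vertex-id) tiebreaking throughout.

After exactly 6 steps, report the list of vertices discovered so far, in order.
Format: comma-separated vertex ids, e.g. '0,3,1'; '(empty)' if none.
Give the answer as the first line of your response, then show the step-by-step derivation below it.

2,5,0,4,7,6

step 1: discover 2; path=2; order=2
step 2: discover 5; path=2>5; order=2,5
step 3: discover 0; path=2>5>0; order=2,5,0
step 4: discover 4; path=2>5>4; order=2,5,0,4
step 5: discover 7; path=2>7; order=2,5,0,4,7
step 6: discover 6; path=2>7>6; order=2,5,0,4,7,6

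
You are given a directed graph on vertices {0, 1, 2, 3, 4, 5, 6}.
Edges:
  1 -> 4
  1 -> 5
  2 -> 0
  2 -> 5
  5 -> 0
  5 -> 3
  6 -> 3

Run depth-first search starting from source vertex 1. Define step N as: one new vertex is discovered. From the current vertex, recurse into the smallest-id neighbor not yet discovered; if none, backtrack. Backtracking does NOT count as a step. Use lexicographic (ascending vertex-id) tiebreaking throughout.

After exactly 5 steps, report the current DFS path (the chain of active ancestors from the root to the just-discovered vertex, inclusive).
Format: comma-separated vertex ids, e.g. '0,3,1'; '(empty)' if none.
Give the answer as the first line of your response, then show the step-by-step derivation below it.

1,5,3

step 1: discover 1; path=1; order=1
step 2: discover 4; path=1>4; order=1,4
step 3: discover 5; path=1>5; order=1,4,5
step 4: discover 0; path=1>5>0; order=1,4,5,0
step 5: discover 3; path=1>5>3; order=1,4,5,0,3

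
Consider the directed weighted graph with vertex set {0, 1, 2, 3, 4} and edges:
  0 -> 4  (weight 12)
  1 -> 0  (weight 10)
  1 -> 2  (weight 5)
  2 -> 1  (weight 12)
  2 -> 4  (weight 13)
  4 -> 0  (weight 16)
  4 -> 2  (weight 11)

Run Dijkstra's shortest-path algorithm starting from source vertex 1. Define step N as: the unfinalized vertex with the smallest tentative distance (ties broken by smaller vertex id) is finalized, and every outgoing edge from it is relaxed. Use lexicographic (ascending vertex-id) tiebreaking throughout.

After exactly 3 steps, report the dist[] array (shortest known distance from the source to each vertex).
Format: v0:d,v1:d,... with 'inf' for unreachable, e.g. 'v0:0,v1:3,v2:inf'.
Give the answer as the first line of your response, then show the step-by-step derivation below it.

v0:10,v1:0,v2:5,v3:inf,v4:18

step 1: dist = v0:10,v1:0,v2:5,v3:inf,v4:inf
step 2: dist = v0:10,v1:0,v2:5,v3:inf,v4:18
step 3: dist = v0:10,v1:0,v2:5,v3:inf,v4:18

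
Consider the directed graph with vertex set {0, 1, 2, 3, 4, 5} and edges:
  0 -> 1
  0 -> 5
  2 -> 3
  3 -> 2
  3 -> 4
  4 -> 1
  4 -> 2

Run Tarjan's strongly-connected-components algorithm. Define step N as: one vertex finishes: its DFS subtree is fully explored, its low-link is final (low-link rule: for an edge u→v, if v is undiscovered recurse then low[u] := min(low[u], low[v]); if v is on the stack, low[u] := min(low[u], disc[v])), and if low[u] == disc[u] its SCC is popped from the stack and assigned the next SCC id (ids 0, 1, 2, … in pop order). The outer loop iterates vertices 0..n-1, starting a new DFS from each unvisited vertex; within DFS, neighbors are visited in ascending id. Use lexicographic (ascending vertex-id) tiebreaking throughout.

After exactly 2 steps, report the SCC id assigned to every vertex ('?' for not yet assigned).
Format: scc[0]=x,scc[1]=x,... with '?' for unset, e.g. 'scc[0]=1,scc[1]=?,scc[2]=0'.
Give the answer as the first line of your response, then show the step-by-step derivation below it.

scc[0]=?,scc[1]=0,scc[2]=?,scc[3]=?,scc[4]=?,scc[5]=1

step 1: low=(low[0]=0,low[1]=1,low[2]=?,low[3]=?,low[4]=?,low[5]=?); scc=(scc[0]=?,scc[1]=0,scc[2]=?,scc[3]=?,scc[4]=?,scc[5]=?)
step 2: low=(low[0]=0,low[1]=1,low[2]=?,low[3]=?,low[4]=?,low[5]=2); scc=(scc[0]=?,scc[1]=0,scc[2]=?,scc[3]=?,scc[4]=?,scc[5]=1)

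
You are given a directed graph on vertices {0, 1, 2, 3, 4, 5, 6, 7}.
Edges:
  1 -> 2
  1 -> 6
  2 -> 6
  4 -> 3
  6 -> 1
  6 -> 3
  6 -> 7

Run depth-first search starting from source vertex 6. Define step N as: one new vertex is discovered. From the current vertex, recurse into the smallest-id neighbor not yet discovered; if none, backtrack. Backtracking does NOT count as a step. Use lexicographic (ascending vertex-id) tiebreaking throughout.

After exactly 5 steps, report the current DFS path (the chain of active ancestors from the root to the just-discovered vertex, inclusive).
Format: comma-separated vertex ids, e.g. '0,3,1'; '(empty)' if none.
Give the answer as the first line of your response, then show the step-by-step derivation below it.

6,7

step 1: discover 6; path=6; order=6
step 2: discover 1; path=6>1; order=6,1
step 3: discover 2; path=6>1>2; order=6,1,2
step 4: discover 3; path=6>3; order=6,1,2,3
step 5: discover 7; path=6>7; order=6,1,2,3,7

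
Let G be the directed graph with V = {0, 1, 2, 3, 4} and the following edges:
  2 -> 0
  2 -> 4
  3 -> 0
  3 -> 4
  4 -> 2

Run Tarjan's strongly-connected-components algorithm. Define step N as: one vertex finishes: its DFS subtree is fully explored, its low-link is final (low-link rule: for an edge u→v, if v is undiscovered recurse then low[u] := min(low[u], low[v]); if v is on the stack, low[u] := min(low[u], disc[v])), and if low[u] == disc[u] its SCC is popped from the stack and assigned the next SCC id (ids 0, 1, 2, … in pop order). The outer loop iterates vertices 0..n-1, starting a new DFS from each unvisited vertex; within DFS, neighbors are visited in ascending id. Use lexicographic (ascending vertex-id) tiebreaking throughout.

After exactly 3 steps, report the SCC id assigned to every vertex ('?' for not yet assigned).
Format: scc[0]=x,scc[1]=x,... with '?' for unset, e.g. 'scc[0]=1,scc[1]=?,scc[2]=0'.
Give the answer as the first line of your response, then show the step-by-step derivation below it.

scc[0]=0,scc[1]=1,scc[2]=?,scc[3]=?,scc[4]=?

step 1: low=(low[0]=0,low[1]=?,low[2]=?,low[3]=?,low[4]=?); scc=(scc[0]=0,scc[1]=?,scc[2]=?,scc[3]=?,scc[4]=?)
step 2: low=(low[0]=0,low[1]=1,low[2]=?,low[3]=?,low[4]=?); scc=(scc[0]=0,scc[1]=1,scc[2]=?,scc[3]=?,scc[4]=?)
step 3: low=(low[0]=0,low[1]=1,low[2]=2,low[3]=?,low[4]=2); scc=(scc[0]=0,scc[1]=1,scc[2]=?,scc[3]=?,scc[4]=?)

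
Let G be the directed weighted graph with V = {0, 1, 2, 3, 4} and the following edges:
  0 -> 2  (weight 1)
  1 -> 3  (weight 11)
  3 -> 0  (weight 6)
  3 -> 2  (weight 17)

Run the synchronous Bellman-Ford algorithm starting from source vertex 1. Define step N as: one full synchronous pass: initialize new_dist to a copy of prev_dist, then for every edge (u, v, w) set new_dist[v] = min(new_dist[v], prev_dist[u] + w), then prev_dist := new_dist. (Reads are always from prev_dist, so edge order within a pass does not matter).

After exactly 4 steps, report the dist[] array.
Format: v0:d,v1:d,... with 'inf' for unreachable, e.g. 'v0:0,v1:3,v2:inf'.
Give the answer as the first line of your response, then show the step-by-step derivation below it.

v0:17,v1:0,v2:18,v3:11,v4:inf

step 1: dist = v0:inf,v1:0,v2:inf,v3:11,v4:inf
step 2: dist = v0:17,v1:0,v2:28,v3:11,v4:inf
step 3: dist = v0:17,v1:0,v2:18,v3:11,v4:inf
step 4: dist = v0:17,v1:0,v2:18,v3:11,v4:inf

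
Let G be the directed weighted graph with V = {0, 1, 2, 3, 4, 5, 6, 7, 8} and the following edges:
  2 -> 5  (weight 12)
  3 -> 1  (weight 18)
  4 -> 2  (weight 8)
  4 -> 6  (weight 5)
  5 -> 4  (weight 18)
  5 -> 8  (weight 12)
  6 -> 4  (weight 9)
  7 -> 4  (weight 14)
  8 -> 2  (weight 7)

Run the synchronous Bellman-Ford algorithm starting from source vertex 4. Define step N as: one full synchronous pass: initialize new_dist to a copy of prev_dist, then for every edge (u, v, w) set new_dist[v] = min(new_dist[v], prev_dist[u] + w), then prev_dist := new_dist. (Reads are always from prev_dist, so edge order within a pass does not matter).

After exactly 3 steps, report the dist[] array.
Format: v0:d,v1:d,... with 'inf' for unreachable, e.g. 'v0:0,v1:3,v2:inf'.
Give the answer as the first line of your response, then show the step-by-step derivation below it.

v0:inf,v1:inf,v2:8,v3:inf,v4:0,v5:20,v6:5,v7:inf,v8:32

step 1: dist = v0:inf,v1:inf,v2:8,v3:inf,v4:0,v5:inf,v6:5,v7:inf,v8:inf
step 2: dist = v0:inf,v1:inf,v2:8,v3:inf,v4:0,v5:20,v6:5,v7:inf,v8:inf
step 3: dist = v0:inf,v1:inf,v2:8,v3:inf,v4:0,v5:20,v6:5,v7:inf,v8:32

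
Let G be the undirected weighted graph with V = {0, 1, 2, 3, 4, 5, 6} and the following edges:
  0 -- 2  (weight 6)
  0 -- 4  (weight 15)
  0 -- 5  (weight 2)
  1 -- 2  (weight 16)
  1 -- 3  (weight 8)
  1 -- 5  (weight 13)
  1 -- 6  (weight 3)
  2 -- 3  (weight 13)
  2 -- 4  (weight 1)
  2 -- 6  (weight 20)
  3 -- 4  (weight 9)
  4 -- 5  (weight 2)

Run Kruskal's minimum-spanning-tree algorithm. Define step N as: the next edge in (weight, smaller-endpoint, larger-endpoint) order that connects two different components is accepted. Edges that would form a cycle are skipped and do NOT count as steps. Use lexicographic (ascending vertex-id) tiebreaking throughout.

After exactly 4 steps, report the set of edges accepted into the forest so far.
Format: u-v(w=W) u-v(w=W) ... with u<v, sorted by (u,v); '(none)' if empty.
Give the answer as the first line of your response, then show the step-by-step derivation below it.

0-5(w=2) 1-6(w=3) 2-4(w=1) 4-5(w=2)

step 1: add edge 2-4 (w=1); MST = {2-4(w=1)}
step 2: add edge 0-5 (w=2); MST = {0-5(w=2) 2-4(w=1)}
step 3: add edge 4-5 (w=2); MST = {0-5(w=2) 2-4(w=1) 4-5(w=2)}
step 4: add edge 1-6 (w=3); MST = {0-5(w=2) 1-6(w=3) 2-4(w=1) 4-5(w=2)}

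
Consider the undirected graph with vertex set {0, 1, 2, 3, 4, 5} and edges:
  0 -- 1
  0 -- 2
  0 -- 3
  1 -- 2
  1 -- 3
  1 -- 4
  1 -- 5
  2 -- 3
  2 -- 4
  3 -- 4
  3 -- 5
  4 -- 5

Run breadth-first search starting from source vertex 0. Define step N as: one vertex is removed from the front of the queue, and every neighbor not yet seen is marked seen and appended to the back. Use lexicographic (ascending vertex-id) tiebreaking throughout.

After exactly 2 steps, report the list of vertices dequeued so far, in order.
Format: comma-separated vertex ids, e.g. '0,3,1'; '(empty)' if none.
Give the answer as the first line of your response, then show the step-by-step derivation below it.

0,1

step 1: dequeue 0; queue=[1,2,3]; order=0
step 2: dequeue 1; queue=[2,3,4,5]; order=0,1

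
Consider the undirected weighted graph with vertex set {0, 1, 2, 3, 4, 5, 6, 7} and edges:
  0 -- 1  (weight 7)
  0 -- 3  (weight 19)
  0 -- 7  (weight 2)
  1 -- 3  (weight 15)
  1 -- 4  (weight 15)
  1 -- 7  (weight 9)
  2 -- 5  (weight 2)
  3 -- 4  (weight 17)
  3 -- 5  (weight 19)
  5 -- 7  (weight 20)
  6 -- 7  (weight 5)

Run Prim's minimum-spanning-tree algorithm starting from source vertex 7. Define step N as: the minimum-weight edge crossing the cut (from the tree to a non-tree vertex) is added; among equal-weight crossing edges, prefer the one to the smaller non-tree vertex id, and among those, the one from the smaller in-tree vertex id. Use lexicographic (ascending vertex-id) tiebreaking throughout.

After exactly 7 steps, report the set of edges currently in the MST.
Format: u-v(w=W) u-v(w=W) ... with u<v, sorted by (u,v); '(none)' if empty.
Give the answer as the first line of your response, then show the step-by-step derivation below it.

0-1(w=7) 0-7(w=2) 1-3(w=15) 1-4(w=15) 2-5(w=2) 3-5(w=19) 6-7(w=5)

step 1: add edge 0-7 (w=2); MST = {0-7(w=2)}
step 2: add edge 6-7 (w=5); MST = {0-7(w=2) 6-7(w=5)}
step 3: add edge 0-1 (w=7); MST = {0-1(w=7) 0-7(w=2) 6-7(w=5)}
step 4: add edge 1-3 (w=15); MST = {0-1(w=7) 0-7(w=2) 1-3(w=15) 6-7(w=5)}
step 5: add edge 1-4 (w=15); MST = {0-1(w=7) 0-7(w=2) 1-3(w=15) 1-4(w=15) 6-7(w=5)}
step 6: add edge 3-5 (w=19); MST = {0-1(w=7) 0-7(w=2) 1-3(w=15) 1-4(w=15) 3-5(w=19) 6-7(w=5)}
step 7: add edge 2-5 (w=2); MST = {0-1(w=7) 0-7(w=2) 1-3(w=15) 1-4(w=15) 2-5(w=2) 3-5(w=19) 6-7(w=5)}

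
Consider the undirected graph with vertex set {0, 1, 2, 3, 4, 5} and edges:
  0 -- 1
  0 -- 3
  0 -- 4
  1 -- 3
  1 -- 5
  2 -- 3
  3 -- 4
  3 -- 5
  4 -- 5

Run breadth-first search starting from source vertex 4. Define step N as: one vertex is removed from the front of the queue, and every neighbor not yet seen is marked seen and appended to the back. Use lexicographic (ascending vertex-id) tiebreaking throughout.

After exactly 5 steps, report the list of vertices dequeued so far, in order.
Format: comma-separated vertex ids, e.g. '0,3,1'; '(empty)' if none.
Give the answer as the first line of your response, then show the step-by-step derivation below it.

4,0,3,5,1

step 1: dequeue 4; queue=[0,3,5]; order=4
step 2: dequeue 0; queue=[3,5,1]; order=4,0
step 3: dequeue 3; queue=[5,1,2]; order=4,0,3
step 4: dequeue 5; queue=[1,2]; order=4,0,3,5
step 5: dequeue 1; queue=[2]; order=4,0,3,5,1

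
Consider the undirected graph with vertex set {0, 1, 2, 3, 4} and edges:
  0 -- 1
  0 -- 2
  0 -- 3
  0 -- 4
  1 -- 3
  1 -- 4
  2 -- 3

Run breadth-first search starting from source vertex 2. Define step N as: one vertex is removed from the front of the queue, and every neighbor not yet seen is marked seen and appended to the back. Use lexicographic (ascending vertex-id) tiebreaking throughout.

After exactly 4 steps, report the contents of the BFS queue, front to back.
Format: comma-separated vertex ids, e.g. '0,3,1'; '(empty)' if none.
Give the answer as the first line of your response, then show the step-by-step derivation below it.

4

step 1: dequeue 2; queue=[0,3]; order=2
step 2: dequeue 0; queue=[3,1,4]; order=2,0
step 3: dequeue 3; queue=[1,4]; order=2,0,3
step 4: dequeue 1; queue=[4]; order=2,0,3,1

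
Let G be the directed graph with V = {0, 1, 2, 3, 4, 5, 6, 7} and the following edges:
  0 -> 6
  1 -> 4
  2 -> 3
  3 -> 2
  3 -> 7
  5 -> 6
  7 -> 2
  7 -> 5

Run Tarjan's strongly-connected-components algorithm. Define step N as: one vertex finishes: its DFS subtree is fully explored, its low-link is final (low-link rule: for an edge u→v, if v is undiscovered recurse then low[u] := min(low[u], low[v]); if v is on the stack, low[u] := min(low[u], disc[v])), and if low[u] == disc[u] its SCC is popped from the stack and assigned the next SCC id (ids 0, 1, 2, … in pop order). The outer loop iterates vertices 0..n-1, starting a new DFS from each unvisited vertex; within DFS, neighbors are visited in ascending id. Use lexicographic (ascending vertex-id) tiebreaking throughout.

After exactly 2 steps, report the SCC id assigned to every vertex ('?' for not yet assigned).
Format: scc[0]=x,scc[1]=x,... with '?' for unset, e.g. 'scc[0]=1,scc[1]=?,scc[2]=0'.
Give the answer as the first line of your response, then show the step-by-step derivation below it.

scc[0]=1,scc[1]=?,scc[2]=?,scc[3]=?,scc[4]=?,scc[5]=?,scc[6]=0,scc[7]=?

step 1: low=(low[0]=0,low[1]=?,low[2]=?,low[3]=?,low[4]=?,low[5]=?,low[6]=1,low[7]=?); scc=(scc[0]=?,scc[1]=?,scc[2]=?,scc[3]=?,scc[4]=?,scc[5]=?,scc[6]=0,scc[7]=?)
step 2: low=(low[0]=0,low[1]=?,low[2]=?,low[3]=?,low[4]=?,low[5]=?,low[6]=1,low[7]=?); scc=(scc[0]=1,scc[1]=?,scc[2]=?,scc[3]=?,scc[4]=?,scc[5]=?,scc[6]=0,scc[7]=?)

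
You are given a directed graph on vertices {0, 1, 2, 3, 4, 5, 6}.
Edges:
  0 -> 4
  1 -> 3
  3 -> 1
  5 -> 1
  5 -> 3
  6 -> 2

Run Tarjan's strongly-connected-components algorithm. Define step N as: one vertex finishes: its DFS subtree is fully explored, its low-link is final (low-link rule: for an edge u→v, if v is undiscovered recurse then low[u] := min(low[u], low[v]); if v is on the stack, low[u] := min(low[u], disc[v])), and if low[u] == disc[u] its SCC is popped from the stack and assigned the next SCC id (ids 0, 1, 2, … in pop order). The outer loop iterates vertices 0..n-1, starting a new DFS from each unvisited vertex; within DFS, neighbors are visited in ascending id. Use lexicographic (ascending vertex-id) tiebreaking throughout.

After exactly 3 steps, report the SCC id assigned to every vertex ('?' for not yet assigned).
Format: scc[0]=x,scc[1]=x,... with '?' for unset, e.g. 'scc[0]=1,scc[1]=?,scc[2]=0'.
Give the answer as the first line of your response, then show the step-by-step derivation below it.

scc[0]=1,scc[1]=?,scc[2]=?,scc[3]=?,scc[4]=0,scc[5]=?,scc[6]=?

step 1: low=(low[0]=0,low[1]=?,low[2]=?,low[3]=?,low[4]=1,low[5]=?,low[6]=?); scc=(scc[0]=?,scc[1]=?,scc[2]=?,scc[3]=?,scc[4]=0,scc[5]=?,scc[6]=?)
step 2: low=(low[0]=0,low[1]=?,low[2]=?,low[3]=?,low[4]=1,low[5]=?,low[6]=?); scc=(scc[0]=1,scc[1]=?,scc[2]=?,scc[3]=?,scc[4]=0,scc[5]=?,scc[6]=?)
step 3: low=(low[0]=0,low[1]=2,low[2]=?,low[3]=2,low[4]=1,low[5]=?,low[6]=?); scc=(scc[0]=1,scc[1]=?,scc[2]=?,scc[3]=?,scc[4]=0,scc[5]=?,scc[6]=?)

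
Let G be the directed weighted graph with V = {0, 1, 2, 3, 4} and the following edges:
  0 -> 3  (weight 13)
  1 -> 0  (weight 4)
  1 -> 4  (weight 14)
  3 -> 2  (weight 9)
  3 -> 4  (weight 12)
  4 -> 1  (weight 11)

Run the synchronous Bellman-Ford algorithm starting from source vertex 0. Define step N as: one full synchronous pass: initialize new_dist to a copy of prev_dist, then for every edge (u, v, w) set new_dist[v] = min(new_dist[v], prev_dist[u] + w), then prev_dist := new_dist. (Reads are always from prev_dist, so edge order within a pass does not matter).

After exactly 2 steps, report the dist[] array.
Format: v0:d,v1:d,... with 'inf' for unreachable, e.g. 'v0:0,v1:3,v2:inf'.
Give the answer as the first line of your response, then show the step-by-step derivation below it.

v0:0,v1:inf,v2:22,v3:13,v4:25

step 1: dist = v0:0,v1:inf,v2:inf,v3:13,v4:inf
step 2: dist = v0:0,v1:inf,v2:22,v3:13,v4:25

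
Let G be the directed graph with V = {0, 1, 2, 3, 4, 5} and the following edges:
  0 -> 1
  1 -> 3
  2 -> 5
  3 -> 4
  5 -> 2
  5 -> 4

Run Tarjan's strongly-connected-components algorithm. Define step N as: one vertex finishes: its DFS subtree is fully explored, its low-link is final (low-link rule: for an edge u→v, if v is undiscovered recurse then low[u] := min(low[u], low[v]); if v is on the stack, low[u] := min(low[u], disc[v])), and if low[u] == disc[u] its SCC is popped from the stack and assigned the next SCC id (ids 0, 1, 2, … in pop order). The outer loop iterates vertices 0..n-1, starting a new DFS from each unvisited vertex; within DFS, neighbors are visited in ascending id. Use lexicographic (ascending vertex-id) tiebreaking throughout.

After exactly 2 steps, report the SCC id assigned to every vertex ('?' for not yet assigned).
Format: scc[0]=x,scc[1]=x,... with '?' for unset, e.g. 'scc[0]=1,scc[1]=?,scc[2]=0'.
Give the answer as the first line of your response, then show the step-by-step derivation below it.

scc[0]=?,scc[1]=?,scc[2]=?,scc[3]=1,scc[4]=0,scc[5]=?

step 1: low=(low[0]=0,low[1]=1,low[2]=?,low[3]=2,low[4]=3,low[5]=?); scc=(scc[0]=?,scc[1]=?,scc[2]=?,scc[3]=?,scc[4]=0,scc[5]=?)
step 2: low=(low[0]=0,low[1]=1,low[2]=?,low[3]=2,low[4]=3,low[5]=?); scc=(scc[0]=?,scc[1]=?,scc[2]=?,scc[3]=1,scc[4]=0,scc[5]=?)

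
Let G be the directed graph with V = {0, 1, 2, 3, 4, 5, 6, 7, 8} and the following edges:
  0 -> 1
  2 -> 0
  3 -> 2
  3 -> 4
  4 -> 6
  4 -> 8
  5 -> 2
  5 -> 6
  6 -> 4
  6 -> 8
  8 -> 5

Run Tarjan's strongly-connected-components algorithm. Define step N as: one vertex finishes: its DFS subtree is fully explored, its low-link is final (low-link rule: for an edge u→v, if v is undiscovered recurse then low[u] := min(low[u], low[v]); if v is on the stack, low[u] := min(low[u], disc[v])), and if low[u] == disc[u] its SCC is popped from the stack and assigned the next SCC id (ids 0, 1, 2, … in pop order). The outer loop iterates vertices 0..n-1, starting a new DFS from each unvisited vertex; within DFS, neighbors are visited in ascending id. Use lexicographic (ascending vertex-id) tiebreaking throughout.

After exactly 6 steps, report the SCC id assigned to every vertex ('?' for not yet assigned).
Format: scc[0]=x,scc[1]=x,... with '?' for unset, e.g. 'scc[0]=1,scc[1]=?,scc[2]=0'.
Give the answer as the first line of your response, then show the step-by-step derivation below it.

scc[0]=1,scc[1]=0,scc[2]=2,scc[3]=?,scc[4]=?,scc[5]=?,scc[6]=?,scc[7]=?,scc[8]=?

step 1: low=(low[0]=0,low[1]=1,low[2]=?,low[3]=?,low[4]=?,low[5]=?,low[6]=?,low[7]=?,low[8]=?); scc=(scc[0]=?,scc[1]=0,scc[2]=?,scc[3]=?,scc[4]=?,scc[5]=?,scc[6]=?,scc[7]=?,scc[8]=?)
step 2: low=(low[0]=0,low[1]=1,low[2]=?,low[3]=?,low[4]=?,low[5]=?,low[6]=?,low[7]=?,low[8]=?); scc=(scc[0]=1,scc[1]=0,scc[2]=?,scc[3]=?,scc[4]=?,scc[5]=?,scc[6]=?,scc[7]=?,scc[8]=?)
step 3: low=(low[0]=0,low[1]=1,low[2]=2,low[3]=?,low[4]=?,low[5]=?,low[6]=?,low[7]=?,low[8]=?); scc=(scc[0]=1,scc[1]=0,scc[2]=2,scc[3]=?,scc[4]=?,scc[5]=?,scc[6]=?,scc[7]=?,scc[8]=?)
step 4: low=(low[0]=0,low[1]=1,low[2]=2,low[3]=3,low[4]=4,low[5]=5,low[6]=4,low[7]=?,low[8]=6); scc=(scc[0]=1,scc[1]=0,scc[2]=2,scc[3]=?,scc[4]=?,scc[5]=?,scc[6]=?,scc[7]=?,scc[8]=?)
step 5: low=(low[0]=0,low[1]=1,low[2]=2,low[3]=3,low[4]=4,low[5]=5,low[6]=4,low[7]=?,low[8]=5); scc=(scc[0]=1,scc[1]=0,scc[2]=2,scc[3]=?,scc[4]=?,scc[5]=?,scc[6]=?,scc[7]=?,scc[8]=?)
step 6: low=(low[0]=0,low[1]=1,low[2]=2,low[3]=3,low[4]=4,low[5]=5,low[6]=4,low[7]=?,low[8]=5); scc=(scc[0]=1,scc[1]=0,scc[2]=2,scc[3]=?,scc[4]=?,scc[5]=?,scc[6]=?,scc[7]=?,scc[8]=?)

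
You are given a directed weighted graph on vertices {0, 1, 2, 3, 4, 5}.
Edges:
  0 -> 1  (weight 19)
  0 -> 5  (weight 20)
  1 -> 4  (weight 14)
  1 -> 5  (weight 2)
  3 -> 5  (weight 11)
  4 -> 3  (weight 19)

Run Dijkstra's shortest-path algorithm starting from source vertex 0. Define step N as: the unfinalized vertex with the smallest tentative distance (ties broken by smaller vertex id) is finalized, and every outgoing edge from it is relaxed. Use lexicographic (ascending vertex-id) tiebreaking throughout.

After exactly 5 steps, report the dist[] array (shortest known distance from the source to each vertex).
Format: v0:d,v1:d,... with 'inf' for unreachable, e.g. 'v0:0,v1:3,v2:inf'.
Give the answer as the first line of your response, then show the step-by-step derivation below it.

v0:0,v1:19,v2:inf,v3:52,v4:33,v5:20

step 1: dist = v0:0,v1:19,v2:inf,v3:inf,v4:inf,v5:20
step 2: dist = v0:0,v1:19,v2:inf,v3:inf,v4:33,v5:20
step 3: dist = v0:0,v1:19,v2:inf,v3:inf,v4:33,v5:20
step 4: dist = v0:0,v1:19,v2:inf,v3:52,v4:33,v5:20
step 5: dist = v0:0,v1:19,v2:inf,v3:52,v4:33,v5:20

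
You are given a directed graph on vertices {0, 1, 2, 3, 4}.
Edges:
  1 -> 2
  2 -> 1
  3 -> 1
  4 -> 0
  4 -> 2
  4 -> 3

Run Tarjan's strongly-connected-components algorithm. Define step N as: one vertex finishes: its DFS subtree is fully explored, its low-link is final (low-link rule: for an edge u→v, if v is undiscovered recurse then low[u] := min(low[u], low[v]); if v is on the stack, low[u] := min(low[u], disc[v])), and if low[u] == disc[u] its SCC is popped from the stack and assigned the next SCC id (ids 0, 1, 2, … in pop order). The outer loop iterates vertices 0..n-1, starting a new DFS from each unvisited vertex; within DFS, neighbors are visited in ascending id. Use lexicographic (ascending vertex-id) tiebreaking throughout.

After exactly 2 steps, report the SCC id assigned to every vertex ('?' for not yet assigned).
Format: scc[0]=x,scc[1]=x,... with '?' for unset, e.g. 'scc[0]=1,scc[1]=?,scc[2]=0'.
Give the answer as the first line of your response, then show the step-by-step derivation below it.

scc[0]=0,scc[1]=?,scc[2]=?,scc[3]=?,scc[4]=?

step 1: low=(low[0]=0,low[1]=?,low[2]=?,low[3]=?,low[4]=?); scc=(scc[0]=0,scc[1]=?,scc[2]=?,scc[3]=?,scc[4]=?)
step 2: low=(low[0]=0,low[1]=1,low[2]=1,low[3]=?,low[4]=?); scc=(scc[0]=0,scc[1]=?,scc[2]=?,scc[3]=?,scc[4]=?)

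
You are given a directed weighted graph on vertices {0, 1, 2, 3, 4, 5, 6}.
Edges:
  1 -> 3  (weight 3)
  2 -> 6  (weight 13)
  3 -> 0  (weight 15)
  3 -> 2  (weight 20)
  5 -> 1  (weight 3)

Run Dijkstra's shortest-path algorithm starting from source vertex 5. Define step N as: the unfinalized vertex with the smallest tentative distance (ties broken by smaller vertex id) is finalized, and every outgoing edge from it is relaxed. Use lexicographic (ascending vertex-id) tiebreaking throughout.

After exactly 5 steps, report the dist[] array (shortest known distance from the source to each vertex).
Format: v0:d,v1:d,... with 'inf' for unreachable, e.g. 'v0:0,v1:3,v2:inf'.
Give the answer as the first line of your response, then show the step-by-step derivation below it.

v0:21,v1:3,v2:26,v3:6,v4:inf,v5:0,v6:39

step 1: dist = v0:inf,v1:3,v2:inf,v3:inf,v4:inf,v5:0,v6:inf
step 2: dist = v0:inf,v1:3,v2:inf,v3:6,v4:inf,v5:0,v6:inf
step 3: dist = v0:21,v1:3,v2:26,v3:6,v4:inf,v5:0,v6:inf
step 4: dist = v0:21,v1:3,v2:26,v3:6,v4:inf,v5:0,v6:inf
step 5: dist = v0:21,v1:3,v2:26,v3:6,v4:inf,v5:0,v6:39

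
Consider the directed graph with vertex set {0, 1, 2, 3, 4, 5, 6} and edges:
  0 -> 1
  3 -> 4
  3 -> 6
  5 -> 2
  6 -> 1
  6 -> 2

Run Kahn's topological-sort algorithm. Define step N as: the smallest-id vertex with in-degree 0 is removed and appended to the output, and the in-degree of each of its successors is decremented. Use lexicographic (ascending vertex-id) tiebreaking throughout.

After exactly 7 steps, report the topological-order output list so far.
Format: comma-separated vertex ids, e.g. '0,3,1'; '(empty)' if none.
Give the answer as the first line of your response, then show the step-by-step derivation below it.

0,3,4,5,6,1,2

step 1: output 0; order=[0]; indeg=(0,1,2,0,1,0,1)
step 2: output 3; order=[0,3]; indeg=(0,1,2,0,0,0,0)
step 3: output 4; order=[0,3,4]; indeg=(0,1,2,0,0,0,0)
step 4: output 5; order=[0,3,4,5]; indeg=(0,1,1,0,0,0,0)
step 5: output 6; order=[0,3,4,5,6]; indeg=(0,0,0,0,0,0,0)
step 6: output 1; order=[0,3,4,5,6,1]; indeg=(0,0,0,0,0,0,0)
step 7: output 2; order=[0,3,4,5,6,1,2]; indeg=(0,0,0,0,0,0,0)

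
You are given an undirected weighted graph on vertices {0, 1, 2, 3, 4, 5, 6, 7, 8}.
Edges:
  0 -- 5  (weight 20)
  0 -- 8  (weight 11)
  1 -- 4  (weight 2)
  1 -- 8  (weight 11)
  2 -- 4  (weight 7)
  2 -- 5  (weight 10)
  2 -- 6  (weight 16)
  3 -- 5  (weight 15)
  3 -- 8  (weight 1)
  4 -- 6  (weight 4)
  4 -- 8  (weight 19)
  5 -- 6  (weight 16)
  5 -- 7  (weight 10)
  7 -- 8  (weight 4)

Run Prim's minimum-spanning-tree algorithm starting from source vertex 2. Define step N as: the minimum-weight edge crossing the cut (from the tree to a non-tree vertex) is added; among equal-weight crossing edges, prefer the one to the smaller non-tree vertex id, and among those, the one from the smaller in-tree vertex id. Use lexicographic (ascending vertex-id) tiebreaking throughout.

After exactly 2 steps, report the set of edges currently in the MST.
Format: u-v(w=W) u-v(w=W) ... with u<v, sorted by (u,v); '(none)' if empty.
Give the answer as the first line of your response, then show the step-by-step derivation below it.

1-4(w=2) 2-4(w=7)

step 1: add edge 2-4 (w=7); MST = {2-4(w=7)}
step 2: add edge 1-4 (w=2); MST = {1-4(w=2) 2-4(w=7)}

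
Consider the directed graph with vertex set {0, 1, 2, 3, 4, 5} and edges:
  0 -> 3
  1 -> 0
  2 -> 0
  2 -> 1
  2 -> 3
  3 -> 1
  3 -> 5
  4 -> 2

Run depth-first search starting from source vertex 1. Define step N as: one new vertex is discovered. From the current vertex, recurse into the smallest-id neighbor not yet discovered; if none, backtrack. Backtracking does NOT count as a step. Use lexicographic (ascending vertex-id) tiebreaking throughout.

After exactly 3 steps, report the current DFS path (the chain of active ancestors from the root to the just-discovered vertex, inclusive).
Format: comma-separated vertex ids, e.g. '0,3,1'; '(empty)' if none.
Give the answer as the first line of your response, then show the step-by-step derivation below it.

1,0,3

step 1: discover 1; path=1; order=1
step 2: discover 0; path=1>0; order=1,0
step 3: discover 3; path=1>0>3; order=1,0,3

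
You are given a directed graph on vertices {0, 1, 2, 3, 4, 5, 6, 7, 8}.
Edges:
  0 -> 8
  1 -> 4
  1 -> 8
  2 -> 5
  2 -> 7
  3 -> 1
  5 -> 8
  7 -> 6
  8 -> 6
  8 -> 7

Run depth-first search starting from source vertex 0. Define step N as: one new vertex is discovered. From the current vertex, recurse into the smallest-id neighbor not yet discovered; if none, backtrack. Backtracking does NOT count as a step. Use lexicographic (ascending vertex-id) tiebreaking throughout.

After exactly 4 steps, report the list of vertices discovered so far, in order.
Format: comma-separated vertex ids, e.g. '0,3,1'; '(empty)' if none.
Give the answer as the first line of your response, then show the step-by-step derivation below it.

0,8,6,7

step 1: discover 0; path=0; order=0
step 2: discover 8; path=0>8; order=0,8
step 3: discover 6; path=0>8>6; order=0,8,6
step 4: discover 7; path=0>8>7; order=0,8,6,7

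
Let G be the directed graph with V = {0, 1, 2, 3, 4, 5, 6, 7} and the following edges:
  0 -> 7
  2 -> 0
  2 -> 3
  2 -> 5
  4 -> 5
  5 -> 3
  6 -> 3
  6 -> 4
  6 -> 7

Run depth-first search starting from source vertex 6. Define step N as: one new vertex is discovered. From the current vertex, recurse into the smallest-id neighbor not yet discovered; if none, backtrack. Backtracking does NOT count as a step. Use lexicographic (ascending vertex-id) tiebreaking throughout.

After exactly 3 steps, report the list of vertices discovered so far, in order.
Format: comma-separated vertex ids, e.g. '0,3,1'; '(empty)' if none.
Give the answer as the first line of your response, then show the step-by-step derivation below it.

6,3,4

step 1: discover 6; path=6; order=6
step 2: discover 3; path=6>3; order=6,3
step 3: discover 4; path=6>4; order=6,3,4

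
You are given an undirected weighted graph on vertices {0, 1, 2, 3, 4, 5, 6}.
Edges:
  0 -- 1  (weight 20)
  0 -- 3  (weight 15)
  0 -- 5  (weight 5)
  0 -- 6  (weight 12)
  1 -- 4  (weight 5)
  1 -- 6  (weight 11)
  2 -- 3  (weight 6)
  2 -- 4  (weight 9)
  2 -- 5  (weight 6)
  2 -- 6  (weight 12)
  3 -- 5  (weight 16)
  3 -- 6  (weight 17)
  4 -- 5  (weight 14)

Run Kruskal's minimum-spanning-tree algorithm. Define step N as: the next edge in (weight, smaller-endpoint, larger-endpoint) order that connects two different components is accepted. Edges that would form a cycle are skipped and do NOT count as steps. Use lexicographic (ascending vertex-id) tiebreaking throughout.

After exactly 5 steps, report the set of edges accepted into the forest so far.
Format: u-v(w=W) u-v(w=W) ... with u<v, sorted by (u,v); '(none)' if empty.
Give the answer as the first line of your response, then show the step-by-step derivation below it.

0-5(w=5) 1-4(w=5) 2-3(w=6) 2-4(w=9) 2-5(w=6)

step 1: add edge 0-5 (w=5); MST = {0-5(w=5)}
step 2: add edge 1-4 (w=5); MST = {0-5(w=5) 1-4(w=5)}
step 3: add edge 2-3 (w=6); MST = {0-5(w=5) 1-4(w=5) 2-3(w=6)}
step 4: add edge 2-5 (w=6); MST = {0-5(w=5) 1-4(w=5) 2-3(w=6) 2-5(w=6)}
step 5: add edge 2-4 (w=9); MST = {0-5(w=5) 1-4(w=5) 2-3(w=6) 2-4(w=9) 2-5(w=6)}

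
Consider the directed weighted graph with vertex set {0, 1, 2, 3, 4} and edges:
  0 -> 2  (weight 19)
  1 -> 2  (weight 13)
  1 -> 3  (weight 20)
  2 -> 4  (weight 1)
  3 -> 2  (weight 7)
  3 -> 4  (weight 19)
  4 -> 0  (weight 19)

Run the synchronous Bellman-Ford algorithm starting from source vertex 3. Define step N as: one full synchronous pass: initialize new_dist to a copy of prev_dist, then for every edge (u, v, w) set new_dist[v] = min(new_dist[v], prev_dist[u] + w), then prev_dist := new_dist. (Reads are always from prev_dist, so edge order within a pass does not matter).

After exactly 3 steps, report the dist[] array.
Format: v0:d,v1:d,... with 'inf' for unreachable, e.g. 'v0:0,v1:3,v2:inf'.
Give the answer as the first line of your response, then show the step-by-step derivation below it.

v0:27,v1:inf,v2:7,v3:0,v4:8

step 1: dist = v0:inf,v1:inf,v2:7,v3:0,v4:19
step 2: dist = v0:38,v1:inf,v2:7,v3:0,v4:8
step 3: dist = v0:27,v1:inf,v2:7,v3:0,v4:8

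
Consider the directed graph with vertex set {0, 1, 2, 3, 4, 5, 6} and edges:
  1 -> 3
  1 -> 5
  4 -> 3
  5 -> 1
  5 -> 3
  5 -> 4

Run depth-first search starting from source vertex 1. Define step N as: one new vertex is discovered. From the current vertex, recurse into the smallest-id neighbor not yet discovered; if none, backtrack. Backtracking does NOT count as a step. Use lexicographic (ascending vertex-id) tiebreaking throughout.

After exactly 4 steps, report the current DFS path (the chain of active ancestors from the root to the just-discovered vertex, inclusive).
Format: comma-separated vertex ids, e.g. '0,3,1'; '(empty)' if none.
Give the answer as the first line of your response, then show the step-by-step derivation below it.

1,5,4

step 1: discover 1; path=1; order=1
step 2: discover 3; path=1>3; order=1,3
step 3: discover 5; path=1>5; order=1,3,5
step 4: discover 4; path=1>5>4; order=1,3,5,4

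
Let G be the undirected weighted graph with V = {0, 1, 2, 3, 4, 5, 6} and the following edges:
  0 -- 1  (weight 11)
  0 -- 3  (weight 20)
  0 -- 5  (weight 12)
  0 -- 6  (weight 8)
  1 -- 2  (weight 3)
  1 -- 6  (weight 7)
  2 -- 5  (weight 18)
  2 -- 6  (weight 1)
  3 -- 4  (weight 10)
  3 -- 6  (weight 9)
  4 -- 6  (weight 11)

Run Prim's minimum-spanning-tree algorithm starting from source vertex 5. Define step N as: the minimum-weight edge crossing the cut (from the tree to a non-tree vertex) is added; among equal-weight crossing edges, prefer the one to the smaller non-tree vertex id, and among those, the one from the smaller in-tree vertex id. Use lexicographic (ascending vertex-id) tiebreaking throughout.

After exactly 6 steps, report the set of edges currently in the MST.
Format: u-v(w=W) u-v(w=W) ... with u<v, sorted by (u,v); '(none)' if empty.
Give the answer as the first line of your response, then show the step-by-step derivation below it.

0-5(w=12) 0-6(w=8) 1-2(w=3) 2-6(w=1) 3-4(w=10) 3-6(w=9)

step 1: add edge 0-5 (w=12); MST = {0-5(w=12)}
step 2: add edge 0-6 (w=8); MST = {0-5(w=12) 0-6(w=8)}
step 3: add edge 2-6 (w=1); MST = {0-5(w=12) 0-6(w=8) 2-6(w=1)}
step 4: add edge 1-2 (w=3); MST = {0-5(w=12) 0-6(w=8) 1-2(w=3) 2-6(w=1)}
step 5: add edge 3-6 (w=9); MST = {0-5(w=12) 0-6(w=8) 1-2(w=3) 2-6(w=1) 3-6(w=9)}
step 6: add edge 3-4 (w=10); MST = {0-5(w=12) 0-6(w=8) 1-2(w=3) 2-6(w=1) 3-4(w=10) 3-6(w=9)}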